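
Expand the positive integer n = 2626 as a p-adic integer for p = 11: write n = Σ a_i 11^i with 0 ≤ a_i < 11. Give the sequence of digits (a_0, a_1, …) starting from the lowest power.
(a_0, a_1, …) = (8, 7, 10, 1)

Repeated division by 11 gives the digits low-to-high: 2626 = 8 + 7·11^1 + 10·11^2 + 1·11^3. Digit sequence: (8, 7, 10, 1).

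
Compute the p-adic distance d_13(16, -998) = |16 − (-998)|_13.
d_13(16, -998) = 1/169

Step 1 — x − y = 16 − (-998) = 1014. Step 2 — v_13(1014) = 2 (factor: 1014 = (13^2 · 6); the sign does not affect v_p). Step 3 — |x − y|_13 = 13^{-2} = 1/169.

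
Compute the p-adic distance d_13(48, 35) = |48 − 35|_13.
d_13(48, 35) = 1/13

Step 1 — x − y = 48 − 35 = 13. Step 2 — v_13(13) = 1 (factor: 13 = (13^1 · 1); the sign does not affect v_p). Step 3 — |x − y|_13 = 13^{-1} = 1/13.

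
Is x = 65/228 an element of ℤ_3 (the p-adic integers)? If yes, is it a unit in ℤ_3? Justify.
x ∉ ℤ_3 (v_3(x) = -1 < 0)

ℤ_3 = {x ∈ ℚ_3 : v_3(x) ≥ 0} and ℤ_3^× = {x ∈ ℤ_3 : v_3(x) = 0}. Here v_3(65/228) = v_3(num) − v_3(den) = -1; compare against these criteria.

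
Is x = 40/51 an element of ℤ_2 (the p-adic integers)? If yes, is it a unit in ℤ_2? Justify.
x ∈ ℤ_2 but not a unit; v_2(x) = 3 > 0

ℤ_2 = {x ∈ ℚ_2 : v_2(x) ≥ 0} and ℤ_2^× = {x ∈ ℤ_2 : v_2(x) = 0}. Here v_2(40/51) = v_2(num) − v_2(den) = 3; compare against these criteria.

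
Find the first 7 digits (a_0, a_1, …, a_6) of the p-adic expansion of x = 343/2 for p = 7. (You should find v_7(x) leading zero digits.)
(a_0, …, a_6) = (0, 0, 0, 4, 3, 3, 3)

v_7(343/2) = 3, so a_0 = ... = a_2 = 0. Factor out: x = 7^3 · u with u = 1/2 a unit in ℤ_7. Expand u iteratively via a_{v+i} = u_i mod 7, u_{i+1} = (u_i − a_{v+i})/7:
  u_0 = 1/2;  a_3 = 4;  u_1 = (u_0 − 4)/7 = -1/2
  u_1 = -1/2;  a_4 = 3;  u_2 = (u_1 − 3)/7 = -1/2
  u_2 = -1/2;  a_5 = 3;  u_3 = (u_2 − 3)/7 = -1/2
  u_3 = -1/2;  a_6 = 3;  u_4 = (u_3 − 3)/7 = -1/2
Digits: (0, 0, 0, 4, 3, 3, 3).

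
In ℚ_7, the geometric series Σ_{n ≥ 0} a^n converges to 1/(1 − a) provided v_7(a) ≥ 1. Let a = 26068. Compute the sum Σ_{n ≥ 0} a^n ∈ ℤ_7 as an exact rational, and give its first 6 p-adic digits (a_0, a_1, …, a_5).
Σ a^n = 1/(1 − a) = -1/26067;  first 6 digits = (1, 0, 0, 6, 3, 1)

v_7(a) = 3 ≥ 1, so the series converges in ℤ_7 to 1/(1 − a) = 1/(1 − 26068) = -1/26067. Expand this rational in ℤ_7: compute digits iteratively via d_i = x_i mod 7, x_{i+1} = (x_i − d_i)/7. The first 6 digits are (1, 0, 0, 6, 3, 1).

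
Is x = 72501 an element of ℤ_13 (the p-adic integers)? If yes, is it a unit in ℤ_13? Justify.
x ∈ ℤ_13 but not a unit; v_13(x) = 3 > 0

ℤ_13 = {x ∈ ℚ_13 : v_13(x) ≥ 0} and ℤ_13^× = {x ∈ ℤ_13 : v_13(x) = 0}. Here v_13(72501) = v_13(num) − v_13(den) = 3; compare against these criteria.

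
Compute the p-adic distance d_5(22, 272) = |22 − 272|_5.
d_5(22, 272) = 1/125

Step 1 — x − y = 22 − 272 = -250. Step 2 — v_5(-250) = 3 (factor: -250 = −(5^3 · 2); the sign does not affect v_p). Step 3 — |x − y|_5 = 5^{-3} = 1/125.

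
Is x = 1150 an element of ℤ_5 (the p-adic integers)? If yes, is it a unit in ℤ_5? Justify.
x ∈ ℤ_5 but not a unit; v_5(x) = 2 > 0

ℤ_5 = {x ∈ ℚ_5 : v_5(x) ≥ 0} and ℤ_5^× = {x ∈ ℤ_5 : v_5(x) = 0}. Here v_5(1150) = v_5(num) − v_5(den) = 2; compare against these criteria.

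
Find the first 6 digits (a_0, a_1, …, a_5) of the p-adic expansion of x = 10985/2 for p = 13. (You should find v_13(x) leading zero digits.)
(a_0, …, a_5) = (0, 0, 0, 9, 6, 6)

v_13(10985/2) = 3, so a_0 = ... = a_2 = 0. Factor out: x = 13^3 · u with u = 5/2 a unit in ℤ_13. Expand u iteratively via a_{v+i} = u_i mod 13, u_{i+1} = (u_i − a_{v+i})/13:
  u_0 = 5/2;  a_3 = 9;  u_1 = (u_0 − 9)/13 = -1/2
  u_1 = -1/2;  a_4 = 6;  u_2 = (u_1 − 6)/13 = -1/2
  u_2 = -1/2;  a_5 = 6;  u_3 = (u_2 − 6)/13 = -1/2
Digits: (0, 0, 0, 9, 6, 6).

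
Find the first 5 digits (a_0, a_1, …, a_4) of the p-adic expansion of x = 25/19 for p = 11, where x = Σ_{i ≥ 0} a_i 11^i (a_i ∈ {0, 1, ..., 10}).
(a_0, …, a_4) = (10, 5, 7, 8, 5)

v_11(25/19) = 0 (numerator and denominator both coprime to 11), so x ∈ ℤ_11^×. Compute digits iteratively via a_i = x_i mod 11, x_{i+1} = (x_i − a_i)/11, with x_0 = x:
  x_0 = 25/19;  a_0 = 10;  x_1 = (x_0 − 10)/11 = -15/19
  x_1 = -15/19;  a_1 = 5;  x_2 = (x_1 − 5)/11 = -10/19
  x_2 = -10/19;  a_2 = 7;  x_3 = (x_2 − 7)/11 = -13/19
  x_3 = -13/19;  a_3 = 8;  x_4 = (x_3 − 8)/11 = -15/19
  x_4 = -15/19;  a_4 = 5;  x_5 = (x_4 − 5)/11 = -10/19
Digits: (10, 5, 7, 8, 5).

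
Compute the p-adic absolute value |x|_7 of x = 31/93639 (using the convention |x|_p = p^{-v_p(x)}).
|31/93639|_7 = 2401

Step 1 — compute v_7(x) by factoring powers of 7 out of the numerator and denominator: v_7(31/93639) = -4. Step 2 — apply |x|_p = p^{-v_p(x)} = 7^{4} = 2401.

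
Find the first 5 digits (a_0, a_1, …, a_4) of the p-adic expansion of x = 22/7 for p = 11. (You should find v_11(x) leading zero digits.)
(a_0, …, a_4) = (0, 5, 9, 7, 4)

v_11(22/7) = 1, so a_0 = ... = a_0 = 0. Factor out: x = 11^1 · u with u = 2/7 a unit in ℤ_11. Expand u iteratively via a_{v+i} = u_i mod 11, u_{i+1} = (u_i − a_{v+i})/11:
  u_0 = 2/7;  a_1 = 5;  u_1 = (u_0 − 5)/11 = -3/7
  u_1 = -3/7;  a_2 = 9;  u_2 = (u_1 − 9)/11 = -6/7
  u_2 = -6/7;  a_3 = 7;  u_3 = (u_2 − 7)/11 = -5/7
  u_3 = -5/7;  a_4 = 4;  u_4 = (u_3 − 4)/11 = -3/7
Digits: (0, 5, 9, 7, 4).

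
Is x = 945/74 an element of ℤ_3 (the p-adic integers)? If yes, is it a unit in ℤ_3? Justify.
x ∈ ℤ_3 but not a unit; v_3(x) = 3 > 0

ℤ_3 = {x ∈ ℚ_3 : v_3(x) ≥ 0} and ℤ_3^× = {x ∈ ℤ_3 : v_3(x) = 0}. Here v_3(945/74) = v_3(num) − v_3(den) = 3; compare against these criteria.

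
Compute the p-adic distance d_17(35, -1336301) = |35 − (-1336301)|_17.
d_17(35, -1336301) = 1/83521

Step 1 — x − y = 35 − (-1336301) = 1336336. Step 2 — v_17(1336336) = 4 (factor: 1336336 = (17^4 · 16); the sign does not affect v_p). Step 3 — |x − y|_17 = 17^{-4} = 1/83521.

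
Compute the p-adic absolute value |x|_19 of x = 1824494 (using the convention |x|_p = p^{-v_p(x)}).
|1824494|_19 = 1/130321

Step 1 — compute v_19(x) by factoring powers of 19 out of the numerator and denominator: v_19(1824494) = 4. Step 2 — apply |x|_p = p^{-v_p(x)} = 19^{-4} = 1/130321.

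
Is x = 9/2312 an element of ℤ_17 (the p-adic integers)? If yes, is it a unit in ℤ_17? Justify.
x ∉ ℤ_17 (v_17(x) = -2 < 0)

ℤ_17 = {x ∈ ℚ_17 : v_17(x) ≥ 0} and ℤ_17^× = {x ∈ ℤ_17 : v_17(x) = 0}. Here v_17(9/2312) = v_17(num) − v_17(den) = -2; compare against these criteria.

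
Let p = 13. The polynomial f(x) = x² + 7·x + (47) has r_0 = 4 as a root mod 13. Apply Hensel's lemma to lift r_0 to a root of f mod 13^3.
r_2 = 43 (mod 2197)

Hensel: r_{i+1} = r_i − f(r_i)·(f′(r_i))^{-1} mod 13^{i+2}, f′(x) = 2x + 7. Iterate:
  r_0 = 4 (mod 13)
  r_1 = 43 (mod 169)
  r_2 = 43 (mod 2197)
Final: r = 43 satisfies f(r) ≡ 0 mod 13^3.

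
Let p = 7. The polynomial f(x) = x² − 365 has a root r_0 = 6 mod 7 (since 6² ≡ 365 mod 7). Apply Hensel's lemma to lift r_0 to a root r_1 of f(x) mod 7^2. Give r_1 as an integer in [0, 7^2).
r_1 = 13 (mod 49)

Hensel's recurrence: r_{i+1} = r_i − f(r_i)·(f′(r_i))^{-1} mod 7^{i+2}, with f′(x) = 2x. Iterate:
  r_0 = 6 (mod 7)
  r_1 = 13 (mod 49)
Final: r_1 = 13, and one checks f(r_1) ≡ 0 mod 7^2.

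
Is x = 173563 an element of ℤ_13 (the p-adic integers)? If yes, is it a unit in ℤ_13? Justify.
x ∈ ℤ_13 but not a unit; v_13(x) = 3 > 0

ℤ_13 = {x ∈ ℚ_13 : v_13(x) ≥ 0} and ℤ_13^× = {x ∈ ℤ_13 : v_13(x) = 0}. Here v_13(173563) = v_13(num) − v_13(den) = 3; compare against these criteria.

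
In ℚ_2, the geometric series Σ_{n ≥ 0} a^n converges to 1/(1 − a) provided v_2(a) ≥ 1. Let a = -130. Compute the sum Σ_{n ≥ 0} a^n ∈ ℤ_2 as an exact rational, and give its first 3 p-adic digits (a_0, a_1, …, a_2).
Σ a^n = 1/(1 − a) = 1/131;  first 3 digits = (1, 1, 0)

v_2(a) = 1 ≥ 1, so the series converges in ℤ_2 to 1/(1 − a) = 1/(1 − (-130)) = 1/131. Expand this rational in ℤ_2: compute digits iteratively via d_i = x_i mod 2, x_{i+1} = (x_i − d_i)/2. The first 3 digits are (1, 1, 0).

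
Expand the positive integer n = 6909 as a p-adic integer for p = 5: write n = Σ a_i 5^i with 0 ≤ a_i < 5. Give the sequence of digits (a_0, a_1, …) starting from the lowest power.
(a_0, a_1, …) = (4, 1, 1, 0, 1, 2)

Repeated division by 5 gives the digits low-to-high: 6909 = 4 + 1·5^1 + 1·5^2 + 1·5^4 + 2·5^5. Digit sequence: (4, 1, 1, 0, 1, 2).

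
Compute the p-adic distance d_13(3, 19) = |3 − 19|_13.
d_13(3, 19) = 1

Step 1 — x − y = 3 − 19 = -16. Step 2 — v_13(-16) = 0 (factor: -16 = −(13^0 · 16); the sign does not affect v_p). Step 3 — |x − y|_13 = 13^{0} = 1.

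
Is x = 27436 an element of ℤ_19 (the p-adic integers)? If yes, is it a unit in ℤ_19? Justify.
x ∈ ℤ_19 but not a unit; v_19(x) = 3 > 0

ℤ_19 = {x ∈ ℚ_19 : v_19(x) ≥ 0} and ℤ_19^× = {x ∈ ℤ_19 : v_19(x) = 0}. Here v_19(27436) = v_19(num) − v_19(den) = 3; compare against these criteria.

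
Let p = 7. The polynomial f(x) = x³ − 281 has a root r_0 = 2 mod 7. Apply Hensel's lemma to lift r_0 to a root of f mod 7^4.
r_3 = 1899 (mod 2401)

Hensel: r_{i+1} = r_i − f(r_i)/f′(r_i) mod 7^{i+2}, where f′(x) = 3x². Iterate:
  r_0 = 2 (mod 7)
  r_1 = 37 (mod 49)
  r_2 = 184 (mod 343)
  r_3 = 1899 (mod 2401)
Final: r = 1899 with f(r) ≡ 0 mod 7^4.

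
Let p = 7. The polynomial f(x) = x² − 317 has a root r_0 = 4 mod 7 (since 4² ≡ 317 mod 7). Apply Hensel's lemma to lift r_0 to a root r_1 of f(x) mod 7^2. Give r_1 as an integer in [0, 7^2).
r_1 = 11 (mod 49)

Hensel's recurrence: r_{i+1} = r_i − f(r_i)·(f′(r_i))^{-1} mod 7^{i+2}, with f′(x) = 2x. Iterate:
  r_0 = 4 (mod 7)
  r_1 = 11 (mod 49)
Final: r_1 = 11, and one checks f(r_1) ≡ 0 mod 7^2.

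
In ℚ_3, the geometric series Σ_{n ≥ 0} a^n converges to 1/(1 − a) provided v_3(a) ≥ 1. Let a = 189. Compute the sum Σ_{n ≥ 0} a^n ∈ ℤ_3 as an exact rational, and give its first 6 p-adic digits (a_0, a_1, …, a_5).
Σ a^n = 1/(1 − a) = -1/188;  first 6 digits = (1, 0, 0, 1, 2, 0)

v_3(a) = 3 ≥ 1, so the series converges in ℤ_3 to 1/(1 − a) = 1/(1 − 189) = -1/188. Expand this rational in ℤ_3: compute digits iteratively via d_i = x_i mod 3, x_{i+1} = (x_i − d_i)/3. The first 6 digits are (1, 0, 0, 1, 2, 0).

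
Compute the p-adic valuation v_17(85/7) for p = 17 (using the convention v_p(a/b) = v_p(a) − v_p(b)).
v_17(85/7) = 1

Factor powers of 17 from the numerator and denominator of the reduced fraction: 85 = 17^1 · 5 and 7 = 17^0 · 7. Apply v_p(a/b) = v_p(a) − v_p(b): v_17(85/7) = 1 − 0 = 1.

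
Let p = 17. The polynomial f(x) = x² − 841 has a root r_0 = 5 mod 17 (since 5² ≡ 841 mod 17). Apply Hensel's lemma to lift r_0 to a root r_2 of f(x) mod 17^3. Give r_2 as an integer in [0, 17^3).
r_2 = 4884 (mod 4913)

Hensel's recurrence: r_{i+1} = r_i − f(r_i)·(f′(r_i))^{-1} mod 17^{i+2}, with f′(x) = 2x. Iterate:
  r_0 = 5 (mod 17)
  r_1 = 260 (mod 289)
  r_2 = 4884 (mod 4913)
Final: r_2 = 4884, and one checks f(r_2) ≡ 0 mod 17^3.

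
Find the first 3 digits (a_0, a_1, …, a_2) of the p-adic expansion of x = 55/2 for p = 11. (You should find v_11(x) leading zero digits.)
(a_0, …, a_2) = (0, 8, 5)

v_11(55/2) = 1, so a_0 = ... = a_0 = 0. Factor out: x = 11^1 · u with u = 5/2 a unit in ℤ_11. Expand u iteratively via a_{v+i} = u_i mod 11, u_{i+1} = (u_i − a_{v+i})/11:
  u_0 = 5/2;  a_1 = 8;  u_1 = (u_0 − 8)/11 = -1/2
  u_1 = -1/2;  a_2 = 5;  u_2 = (u_1 − 5)/11 = -1/2
Digits: (0, 8, 5).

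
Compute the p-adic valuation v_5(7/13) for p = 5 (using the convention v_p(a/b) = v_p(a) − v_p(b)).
v_5(7/13) = 0

Factor powers of 5 from the numerator and denominator of the reduced fraction: 7 = 5^0 · 7 and 13 = 5^0 · 13. Apply v_p(a/b) = v_p(a) − v_p(b): v_5(7/13) = 0 − 0 = 0.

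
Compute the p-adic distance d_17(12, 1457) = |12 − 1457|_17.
d_17(12, 1457) = 1/289

Step 1 — x − y = 12 − 1457 = -1445. Step 2 — v_17(-1445) = 2 (factor: -1445 = −(17^2 · 5); the sign does not affect v_p). Step 3 — |x − y|_17 = 17^{-2} = 1/289.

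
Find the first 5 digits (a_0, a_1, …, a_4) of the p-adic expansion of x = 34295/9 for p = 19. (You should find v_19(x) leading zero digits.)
(a_0, …, a_4) = (0, 0, 0, 9, 8)

v_19(34295/9) = 3, so a_0 = ... = a_2 = 0. Factor out: x = 19^3 · u with u = 5/9 a unit in ℤ_19. Expand u iteratively via a_{v+i} = u_i mod 19, u_{i+1} = (u_i − a_{v+i})/19:
  u_0 = 5/9;  a_3 = 9;  u_1 = (u_0 − 9)/19 = -4/9
  u_1 = -4/9;  a_4 = 8;  u_2 = (u_1 − 8)/19 = -4/9
Digits: (0, 0, 0, 9, 8).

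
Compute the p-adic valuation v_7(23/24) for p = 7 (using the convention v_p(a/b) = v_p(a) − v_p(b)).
v_7(23/24) = 0

Factor powers of 7 from the numerator and denominator of the reduced fraction: 23 = 7^0 · 23 and 24 = 7^0 · 24. Apply v_p(a/b) = v_p(a) − v_p(b): v_7(23/24) = 0 − 0 = 0.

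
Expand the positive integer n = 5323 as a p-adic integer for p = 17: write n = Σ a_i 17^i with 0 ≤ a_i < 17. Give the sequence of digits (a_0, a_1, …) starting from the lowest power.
(a_0, a_1, …) = (2, 7, 1, 1)

Repeated division by 17 gives the digits low-to-high: 5323 = 2 + 7·17^1 + 1·17^2 + 1·17^3. Digit sequence: (2, 7, 1, 1).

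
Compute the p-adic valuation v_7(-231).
v_7(-231) = 1

v_7(n) is the largest exponent k such that 7^k divides n. Factor out: -231 = -7^1 · 33. (Sign doesn't affect v_p.) So v_7(-231) = 1.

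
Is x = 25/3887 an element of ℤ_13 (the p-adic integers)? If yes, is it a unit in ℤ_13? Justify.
x ∉ ℤ_13 (v_13(x) = -2 < 0)

ℤ_13 = {x ∈ ℚ_13 : v_13(x) ≥ 0} and ℤ_13^× = {x ∈ ℤ_13 : v_13(x) = 0}. Here v_13(25/3887) = v_13(num) − v_13(den) = -2; compare against these criteria.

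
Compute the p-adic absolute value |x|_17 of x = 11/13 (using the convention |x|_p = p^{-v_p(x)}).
|11/13|_17 = 1

Step 1 — compute v_17(x) by factoring powers of 17 out of the numerator and denominator: v_17(11/13) = 0. Step 2 — apply |x|_p = p^{-v_p(x)} = 17^{0} = 1.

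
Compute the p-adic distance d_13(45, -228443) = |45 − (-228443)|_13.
d_13(45, -228443) = 1/28561

Step 1 — x − y = 45 − (-228443) = 228488. Step 2 — v_13(228488) = 4 (factor: 228488 = (13^4 · 8); the sign does not affect v_p). Step 3 — |x − y|_13 = 13^{-4} = 1/28561.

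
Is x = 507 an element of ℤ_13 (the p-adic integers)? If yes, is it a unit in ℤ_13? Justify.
x ∈ ℤ_13 but not a unit; v_13(x) = 2 > 0

ℤ_13 = {x ∈ ℚ_13 : v_13(x) ≥ 0} and ℤ_13^× = {x ∈ ℤ_13 : v_13(x) = 0}. Here v_13(507) = v_13(num) − v_13(den) = 2; compare against these criteria.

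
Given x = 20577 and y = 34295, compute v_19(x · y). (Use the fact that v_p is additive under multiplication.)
v_19(705688215) = 6

v_p(x) = 3 (factor: 20577 = 19^3 · 3); v_p(y) = 3 (factor: 34295 = 19^3 · 5). Additivity: v_p(xy) = v_p(x) + v_p(y) = 3 + 3 = 6. (Direct check: xy = 705688215 = 19^6 · (15).)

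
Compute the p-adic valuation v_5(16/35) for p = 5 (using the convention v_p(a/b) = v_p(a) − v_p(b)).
v_5(16/35) = -1

Factor powers of 5 from the numerator and denominator of the reduced fraction: 16 = 5^0 · 16 and 35 = 5^1 · 7. Apply v_p(a/b) = v_p(a) − v_p(b): v_5(16/35) = 0 − 1 = -1.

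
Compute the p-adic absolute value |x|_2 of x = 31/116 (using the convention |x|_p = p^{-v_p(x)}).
|31/116|_2 = 4

Step 1 — compute v_2(x) by factoring powers of 2 out of the numerator and denominator: v_2(31/116) = -2. Step 2 — apply |x|_p = p^{-v_p(x)} = 2^{2} = 4.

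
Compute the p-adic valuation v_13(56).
v_13(56) = 0

v_13(n) is the largest exponent k such that 13^k divides n. Factor out: 56 = 13^0 · 56. (Sign doesn't affect v_p.) So v_13(56) = 0.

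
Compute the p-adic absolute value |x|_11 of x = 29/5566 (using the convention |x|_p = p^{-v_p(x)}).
|29/5566|_11 = 121

Step 1 — compute v_11(x) by factoring powers of 11 out of the numerator and denominator: v_11(29/5566) = -2. Step 2 — apply |x|_p = p^{-v_p(x)} = 11^{2} = 121.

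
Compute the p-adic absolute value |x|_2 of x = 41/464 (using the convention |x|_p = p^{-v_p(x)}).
|41/464|_2 = 16

Step 1 — compute v_2(x) by factoring powers of 2 out of the numerator and denominator: v_2(41/464) = -4. Step 2 — apply |x|_p = p^{-v_p(x)} = 2^{4} = 16.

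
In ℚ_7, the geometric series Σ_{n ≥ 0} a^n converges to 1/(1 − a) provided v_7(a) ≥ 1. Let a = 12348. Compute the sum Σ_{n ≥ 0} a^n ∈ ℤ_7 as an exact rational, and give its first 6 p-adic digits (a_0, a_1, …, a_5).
Σ a^n = 1/(1 − a) = -1/12347;  first 6 digits = (1, 0, 0, 1, 5, 0)

v_7(a) = 3 ≥ 1, so the series converges in ℤ_7 to 1/(1 − a) = 1/(1 − 12348) = -1/12347. Expand this rational in ℤ_7: compute digits iteratively via d_i = x_i mod 7, x_{i+1} = (x_i − d_i)/7. The first 6 digits are (1, 0, 0, 1, 5, 0).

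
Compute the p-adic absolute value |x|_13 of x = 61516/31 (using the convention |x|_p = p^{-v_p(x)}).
|61516/31|_13 = 1/2197

Step 1 — compute v_13(x) by factoring powers of 13 out of the numerator and denominator: v_13(61516/31) = 3. Step 2 — apply |x|_p = p^{-v_p(x)} = 13^{-3} = 1/2197.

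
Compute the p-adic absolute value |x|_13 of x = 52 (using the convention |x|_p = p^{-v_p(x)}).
|52|_13 = 1/13

Step 1 — compute v_13(x) by factoring powers of 13 out of the numerator and denominator: v_13(52) = 1. Step 2 — apply |x|_p = p^{-v_p(x)} = 13^{-1} = 1/13.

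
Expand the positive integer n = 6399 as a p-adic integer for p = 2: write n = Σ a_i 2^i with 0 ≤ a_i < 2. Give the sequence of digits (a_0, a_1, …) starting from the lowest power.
(a_0, a_1, …) = (1, 1, 1, 1, 1, 1, 1, 1, 0, 0, 0, 1, 1)

Repeated division by 2 gives the digits low-to-high: 6399 = 1 + 1·2^1 + 1·2^2 + 1·2^3 + 1·2^4 + 1·2^5 + 1·2^6 + 1·2^7 + 1·2^11 + 1·2^12. Digit sequence: (1, 1, 1, 1, 1, 1, 1, 1, 0, 0, 0, 1, 1).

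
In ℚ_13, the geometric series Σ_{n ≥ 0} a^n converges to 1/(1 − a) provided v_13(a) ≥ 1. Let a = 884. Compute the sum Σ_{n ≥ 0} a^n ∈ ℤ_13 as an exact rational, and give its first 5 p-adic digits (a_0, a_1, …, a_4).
Σ a^n = 1/(1 − a) = -1/883;  first 5 digits = (1, 3, 1, 6, 11)

v_13(a) = 1 ≥ 1, so the series converges in ℤ_13 to 1/(1 − a) = 1/(1 − 884) = -1/883. Expand this rational in ℤ_13: compute digits iteratively via d_i = x_i mod 13, x_{i+1} = (x_i − d_i)/13. The first 5 digits are (1, 3, 1, 6, 11).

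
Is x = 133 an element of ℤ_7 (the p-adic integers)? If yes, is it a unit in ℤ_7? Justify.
x ∈ ℤ_7 but not a unit; v_7(x) = 1 > 0

ℤ_7 = {x ∈ ℚ_7 : v_7(x) ≥ 0} and ℤ_7^× = {x ∈ ℤ_7 : v_7(x) = 0}. Here v_7(133) = v_7(num) − v_7(den) = 1; compare against these criteria.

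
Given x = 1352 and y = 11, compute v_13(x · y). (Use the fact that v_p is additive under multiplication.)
v_13(14872) = 2

v_p(x) = 2 (factor: 1352 = 13^2 · 8); v_p(y) = 0 (factor: 11 = 13^0 · 11). Additivity: v_p(xy) = v_p(x) + v_p(y) = 2 + 0 = 2. (Direct check: xy = 14872 = 13^2 · (88).)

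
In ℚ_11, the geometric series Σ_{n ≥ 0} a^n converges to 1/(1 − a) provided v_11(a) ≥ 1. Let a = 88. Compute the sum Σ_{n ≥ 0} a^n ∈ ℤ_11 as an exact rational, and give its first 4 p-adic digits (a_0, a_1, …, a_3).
Σ a^n = 1/(1 − a) = -1/87;  first 4 digits = (1, 8, 9, 0)

v_11(a) = 1 ≥ 1, so the series converges in ℤ_11 to 1/(1 − a) = 1/(1 − 88) = -1/87. Expand this rational in ℤ_11: compute digits iteratively via d_i = x_i mod 11, x_{i+1} = (x_i − d_i)/11. The first 4 digits are (1, 8, 9, 0).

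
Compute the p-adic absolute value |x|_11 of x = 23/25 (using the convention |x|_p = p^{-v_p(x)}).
|23/25|_11 = 1

Step 1 — compute v_11(x) by factoring powers of 11 out of the numerator and denominator: v_11(23/25) = 0. Step 2 — apply |x|_p = p^{-v_p(x)} = 11^{0} = 1.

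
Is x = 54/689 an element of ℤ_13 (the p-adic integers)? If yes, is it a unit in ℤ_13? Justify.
x ∉ ℤ_13 (v_13(x) = -1 < 0)

ℤ_13 = {x ∈ ℚ_13 : v_13(x) ≥ 0} and ℤ_13^× = {x ∈ ℤ_13 : v_13(x) = 0}. Here v_13(54/689) = v_13(num) − v_13(den) = -1; compare against these criteria.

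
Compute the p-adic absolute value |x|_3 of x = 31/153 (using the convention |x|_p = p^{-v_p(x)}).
|31/153|_3 = 9

Step 1 — compute v_3(x) by factoring powers of 3 out of the numerator and denominator: v_3(31/153) = -2. Step 2 — apply |x|_p = p^{-v_p(x)} = 3^{2} = 9.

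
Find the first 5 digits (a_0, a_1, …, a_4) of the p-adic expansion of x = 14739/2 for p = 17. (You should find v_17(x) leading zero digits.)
(a_0, …, a_4) = (0, 0, 0, 10, 8)

v_17(14739/2) = 3, so a_0 = ... = a_2 = 0. Factor out: x = 17^3 · u with u = 3/2 a unit in ℤ_17. Expand u iteratively via a_{v+i} = u_i mod 17, u_{i+1} = (u_i − a_{v+i})/17:
  u_0 = 3/2;  a_3 = 10;  u_1 = (u_0 − 10)/17 = -1/2
  u_1 = -1/2;  a_4 = 8;  u_2 = (u_1 − 8)/17 = -1/2
Digits: (0, 0, 0, 10, 8).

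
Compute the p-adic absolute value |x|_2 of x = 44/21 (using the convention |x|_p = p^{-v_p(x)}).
|44/21|_2 = 1/4

Step 1 — compute v_2(x) by factoring powers of 2 out of the numerator and denominator: v_2(44/21) = 2. Step 2 — apply |x|_p = p^{-v_p(x)} = 2^{-2} = 1/4.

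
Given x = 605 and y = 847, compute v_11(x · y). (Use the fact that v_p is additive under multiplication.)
v_11(512435) = 4

v_p(x) = 2 (factor: 605 = 11^2 · 5); v_p(y) = 2 (factor: 847 = 11^2 · 7). Additivity: v_p(xy) = v_p(x) + v_p(y) = 2 + 2 = 4. (Direct check: xy = 512435 = 11^4 · (35).)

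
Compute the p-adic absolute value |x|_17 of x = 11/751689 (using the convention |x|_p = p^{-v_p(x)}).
|11/751689|_17 = 83521

Step 1 — compute v_17(x) by factoring powers of 17 out of the numerator and denominator: v_17(11/751689) = -4. Step 2 — apply |x|_p = p^{-v_p(x)} = 17^{4} = 83521.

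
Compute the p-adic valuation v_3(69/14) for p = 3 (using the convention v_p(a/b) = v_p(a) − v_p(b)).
v_3(69/14) = 1

Factor powers of 3 from the numerator and denominator of the reduced fraction: 69 = 3^1 · 23 and 14 = 3^0 · 14. Apply v_p(a/b) = v_p(a) − v_p(b): v_3(69/14) = 1 − 0 = 1.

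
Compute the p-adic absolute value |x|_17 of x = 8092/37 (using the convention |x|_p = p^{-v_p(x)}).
|8092/37|_17 = 1/289

Step 1 — compute v_17(x) by factoring powers of 17 out of the numerator and denominator: v_17(8092/37) = 2. Step 2 — apply |x|_p = p^{-v_p(x)} = 17^{-2} = 1/289.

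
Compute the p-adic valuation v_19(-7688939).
v_19(-7688939) = 4

v_19(n) is the largest exponent k such that 19^k divides n. Factor out: -7688939 = -19^4 · 59. (Sign doesn't affect v_p.) So v_19(-7688939) = 4.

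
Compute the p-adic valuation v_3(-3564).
v_3(-3564) = 4

v_3(n) is the largest exponent k such that 3^k divides n. Factor out: -3564 = -3^4 · 44. (Sign doesn't affect v_p.) So v_3(-3564) = 4.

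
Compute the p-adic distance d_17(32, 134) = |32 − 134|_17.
d_17(32, 134) = 1/17

Step 1 — x − y = 32 − 134 = -102. Step 2 — v_17(-102) = 1 (factor: -102 = −(17^1 · 6); the sign does not affect v_p). Step 3 — |x − y|_17 = 17^{-1} = 1/17.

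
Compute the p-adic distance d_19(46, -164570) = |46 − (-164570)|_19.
d_19(46, -164570) = 1/6859

Step 1 — x − y = 46 − (-164570) = 164616. Step 2 — v_19(164616) = 3 (factor: 164616 = (19^3 · 24); the sign does not affect v_p). Step 3 — |x − y|_19 = 19^{-3} = 1/6859.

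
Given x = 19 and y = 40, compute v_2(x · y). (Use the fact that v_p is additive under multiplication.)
v_2(760) = 3

v_p(x) = 0 (factor: 19 = 2^0 · 19); v_p(y) = 3 (factor: 40 = 2^3 · 5). Additivity: v_p(xy) = v_p(x) + v_p(y) = 0 + 3 = 3. (Direct check: xy = 760 = 2^3 · (95).)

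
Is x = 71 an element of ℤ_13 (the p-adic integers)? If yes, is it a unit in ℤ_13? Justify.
x ∈ ℤ_13^× (unit); v_13(x) = 0

ℤ_13 = {x ∈ ℚ_13 : v_13(x) ≥ 0} and ℤ_13^× = {x ∈ ℤ_13 : v_13(x) = 0}. Here v_13(71) = v_13(num) − v_13(den) = 0; compare against these criteria.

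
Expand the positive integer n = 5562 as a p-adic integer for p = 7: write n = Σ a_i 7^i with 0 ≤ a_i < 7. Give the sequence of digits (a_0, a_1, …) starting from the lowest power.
(a_0, a_1, …) = (4, 3, 1, 2, 2)

Repeated division by 7 gives the digits low-to-high: 5562 = 4 + 3·7^1 + 1·7^2 + 2·7^3 + 2·7^4. Digit sequence: (4, 3, 1, 2, 2).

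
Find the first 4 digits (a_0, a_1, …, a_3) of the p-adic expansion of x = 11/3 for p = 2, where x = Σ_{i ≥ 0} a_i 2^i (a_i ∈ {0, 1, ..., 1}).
(a_0, …, a_3) = (1, 0, 0, 1)

v_2(11/3) = 0 (numerator and denominator both coprime to 2), so x ∈ ℤ_2^×. Compute digits iteratively via a_i = x_i mod 2, x_{i+1} = (x_i − a_i)/2, with x_0 = x:
  x_0 = 11/3;  a_0 = 1;  x_1 = (x_0 − 1)/2 = 4/3
  x_1 = 4/3;  a_1 = 0;  x_2 = (x_1 − 0)/2 = 2/3
  x_2 = 2/3;  a_2 = 0;  x_3 = (x_2 − 0)/2 = 1/3
  x_3 = 1/3;  a_3 = 1;  x_4 = (x_3 − 1)/2 = -1/3
Digits: (1, 0, 0, 1).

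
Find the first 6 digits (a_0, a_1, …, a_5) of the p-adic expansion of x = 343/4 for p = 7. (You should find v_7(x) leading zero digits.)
(a_0, …, a_5) = (0, 0, 0, 2, 5, 1)

v_7(343/4) = 3, so a_0 = ... = a_2 = 0. Factor out: x = 7^3 · u with u = 1/4 a unit in ℤ_7. Expand u iteratively via a_{v+i} = u_i mod 7, u_{i+1} = (u_i − a_{v+i})/7:
  u_0 = 1/4;  a_3 = 2;  u_1 = (u_0 − 2)/7 = -1/4
  u_1 = -1/4;  a_4 = 5;  u_2 = (u_1 − 5)/7 = -3/4
  u_2 = -3/4;  a_5 = 1;  u_3 = (u_2 − 1)/7 = -1/4
Digits: (0, 0, 0, 2, 5, 1).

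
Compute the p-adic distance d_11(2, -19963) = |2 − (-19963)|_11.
d_11(2, -19963) = 1/1331

Step 1 — x − y = 2 − (-19963) = 19965. Step 2 — v_11(19965) = 3 (factor: 19965 = (11^3 · 15); the sign does not affect v_p). Step 3 — |x − y|_11 = 11^{-3} = 1/1331.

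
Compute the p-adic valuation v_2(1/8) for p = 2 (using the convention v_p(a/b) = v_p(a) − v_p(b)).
v_2(1/8) = -3

Factor powers of 2 from the numerator and denominator of the reduced fraction: 1 = 2^0 · 1 and 8 = 2^3 · 1. Apply v_p(a/b) = v_p(a) − v_p(b): v_2(1/8) = 0 − 3 = -3.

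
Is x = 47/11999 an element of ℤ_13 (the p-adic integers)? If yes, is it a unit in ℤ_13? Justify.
x ∉ ℤ_13 (v_13(x) = -2 < 0)

ℤ_13 = {x ∈ ℚ_13 : v_13(x) ≥ 0} and ℤ_13^× = {x ∈ ℤ_13 : v_13(x) = 0}. Here v_13(47/11999) = v_13(num) − v_13(den) = -2; compare against these criteria.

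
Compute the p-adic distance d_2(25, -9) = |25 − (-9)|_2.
d_2(25, -9) = 1/2

Step 1 — x − y = 25 − (-9) = 34. Step 2 — v_2(34) = 1 (factor: 34 = (2^1 · 17); the sign does not affect v_p). Step 3 — |x − y|_2 = 2^{-1} = 1/2.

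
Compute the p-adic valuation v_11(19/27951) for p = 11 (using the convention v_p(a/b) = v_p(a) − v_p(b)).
v_11(19/27951) = -3

Factor powers of 11 from the numerator and denominator of the reduced fraction: 19 = 11^0 · 19 and 27951 = 11^3 · 21. Apply v_p(a/b) = v_p(a) − v_p(b): v_11(19/27951) = 0 − 3 = -3.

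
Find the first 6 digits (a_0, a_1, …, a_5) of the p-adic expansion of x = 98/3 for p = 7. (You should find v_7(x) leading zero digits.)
(a_0, …, a_5) = (0, 0, 3, 2, 2, 2)

v_7(98/3) = 2, so a_0 = ... = a_1 = 0. Factor out: x = 7^2 · u with u = 2/3 a unit in ℤ_7. Expand u iteratively via a_{v+i} = u_i mod 7, u_{i+1} = (u_i − a_{v+i})/7:
  u_0 = 2/3;  a_2 = 3;  u_1 = (u_0 − 3)/7 = -1/3
  u_1 = -1/3;  a_3 = 2;  u_2 = (u_1 − 2)/7 = -1/3
  u_2 = -1/3;  a_4 = 2;  u_3 = (u_2 − 2)/7 = -1/3
  u_3 = -1/3;  a_5 = 2;  u_4 = (u_3 − 2)/7 = -1/3
Digits: (0, 0, 3, 2, 2, 2).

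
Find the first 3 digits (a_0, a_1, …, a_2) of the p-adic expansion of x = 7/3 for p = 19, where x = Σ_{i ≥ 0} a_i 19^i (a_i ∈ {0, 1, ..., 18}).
(a_0, …, a_2) = (15, 12, 12)

v_19(7/3) = 0 (numerator and denominator both coprime to 19), so x ∈ ℤ_19^×. Compute digits iteratively via a_i = x_i mod 19, x_{i+1} = (x_i − a_i)/19, with x_0 = x:
  x_0 = 7/3;  a_0 = 15;  x_1 = (x_0 − 15)/19 = -2/3
  x_1 = -2/3;  a_1 = 12;  x_2 = (x_1 − 12)/19 = -2/3
  x_2 = -2/3;  a_2 = 12;  x_3 = (x_2 − 12)/19 = -2/3
Digits: (15, 12, 12).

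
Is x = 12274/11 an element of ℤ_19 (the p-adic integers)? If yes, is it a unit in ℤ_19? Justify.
x ∈ ℤ_19 but not a unit; v_19(x) = 2 > 0

ℤ_19 = {x ∈ ℚ_19 : v_19(x) ≥ 0} and ℤ_19^× = {x ∈ ℤ_19 : v_19(x) = 0}. Here v_19(12274/11) = v_19(num) − v_19(den) = 2; compare against these criteria.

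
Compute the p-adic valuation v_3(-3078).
v_3(-3078) = 4

v_3(n) is the largest exponent k such that 3^k divides n. Factor out: -3078 = -3^4 · 38. (Sign doesn't affect v_p.) So v_3(-3078) = 4.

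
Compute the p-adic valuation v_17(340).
v_17(340) = 1

v_17(n) is the largest exponent k such that 17^k divides n. Factor out: 340 = 17^1 · 20. (Sign doesn't affect v_p.) So v_17(340) = 1.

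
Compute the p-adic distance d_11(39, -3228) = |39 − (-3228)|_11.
d_11(39, -3228) = 1/121

Step 1 — x − y = 39 − (-3228) = 3267. Step 2 — v_11(3267) = 2 (factor: 3267 = (11^2 · 27); the sign does not affect v_p). Step 3 — |x − y|_11 = 11^{-2} = 1/121.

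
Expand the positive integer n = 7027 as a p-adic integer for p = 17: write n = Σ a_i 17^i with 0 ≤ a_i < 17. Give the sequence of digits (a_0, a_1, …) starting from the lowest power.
(a_0, a_1, …) = (6, 5, 7, 1)

Repeated division by 17 gives the digits low-to-high: 7027 = 6 + 5·17^1 + 7·17^2 + 1·17^3. Digit sequence: (6, 5, 7, 1).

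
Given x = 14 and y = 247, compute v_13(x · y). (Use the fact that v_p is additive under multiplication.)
v_13(3458) = 1

v_p(x) = 0 (factor: 14 = 13^0 · 14); v_p(y) = 1 (factor: 247 = 13^1 · 19). Additivity: v_p(xy) = v_p(x) + v_p(y) = 0 + 1 = 1. (Direct check: xy = 3458 = 13^1 · (266).)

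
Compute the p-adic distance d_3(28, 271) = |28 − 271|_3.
d_3(28, 271) = 1/243

Step 1 — x − y = 28 − 271 = -243. Step 2 — v_3(-243) = 5 (factor: -243 = −(3^5 · 1); the sign does not affect v_p). Step 3 — |x − y|_3 = 3^{-5} = 1/243.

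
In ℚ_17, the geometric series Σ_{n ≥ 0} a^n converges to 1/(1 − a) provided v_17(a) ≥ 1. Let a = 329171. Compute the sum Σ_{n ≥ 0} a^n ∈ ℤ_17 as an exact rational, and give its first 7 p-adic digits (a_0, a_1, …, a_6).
Σ a^n = 1/(1 − a) = -1/329170;  first 7 digits = (1, 0, 0, 16, 3, 0, 1)

v_17(a) = 3 ≥ 1, so the series converges in ℤ_17 to 1/(1 − a) = 1/(1 − 329171) = -1/329170. Expand this rational in ℤ_17: compute digits iteratively via d_i = x_i mod 17, x_{i+1} = (x_i − d_i)/17. The first 7 digits are (1, 0, 0, 16, 3, 0, 1).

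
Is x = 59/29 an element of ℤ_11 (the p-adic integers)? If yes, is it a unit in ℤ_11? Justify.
x ∈ ℤ_11^× (unit); v_11(x) = 0

ℤ_11 = {x ∈ ℚ_11 : v_11(x) ≥ 0} and ℤ_11^× = {x ∈ ℤ_11 : v_11(x) = 0}. Here v_11(59/29) = v_11(num) − v_11(den) = 0; compare against these criteria.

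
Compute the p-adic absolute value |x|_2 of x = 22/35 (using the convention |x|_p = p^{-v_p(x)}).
|22/35|_2 = 1/2

Step 1 — compute v_2(x) by factoring powers of 2 out of the numerator and denominator: v_2(22/35) = 1. Step 2 — apply |x|_p = p^{-v_p(x)} = 2^{-1} = 1/2.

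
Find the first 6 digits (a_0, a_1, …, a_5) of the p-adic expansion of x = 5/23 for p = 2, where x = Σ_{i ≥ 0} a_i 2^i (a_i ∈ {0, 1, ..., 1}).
(a_0, …, a_5) = (1, 1, 0, 0, 0, 0)

v_2(5/23) = 0 (numerator and denominator both coprime to 2), so x ∈ ℤ_2^×. Compute digits iteratively via a_i = x_i mod 2, x_{i+1} = (x_i − a_i)/2, with x_0 = x:
  x_0 = 5/23;  a_0 = 1;  x_1 = (x_0 − 1)/2 = -9/23
  x_1 = -9/23;  a_1 = 1;  x_2 = (x_1 − 1)/2 = -16/23
  x_2 = -16/23;  a_2 = 0;  x_3 = (x_2 − 0)/2 = -8/23
  x_3 = -8/23;  a_3 = 0;  x_4 = (x_3 − 0)/2 = -4/23
  x_4 = -4/23;  a_4 = 0;  x_5 = (x_4 − 0)/2 = -2/23
  x_5 = -2/23;  a_5 = 0;  x_6 = (x_5 − 0)/2 = -1/23
Digits: (1, 1, 0, 0, 0, 0).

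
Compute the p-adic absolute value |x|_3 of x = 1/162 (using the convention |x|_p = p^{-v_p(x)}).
|1/162|_3 = 81

Step 1 — compute v_3(x) by factoring powers of 3 out of the numerator and denominator: v_3(1/162) = -4. Step 2 — apply |x|_p = p^{-v_p(x)} = 3^{4} = 81.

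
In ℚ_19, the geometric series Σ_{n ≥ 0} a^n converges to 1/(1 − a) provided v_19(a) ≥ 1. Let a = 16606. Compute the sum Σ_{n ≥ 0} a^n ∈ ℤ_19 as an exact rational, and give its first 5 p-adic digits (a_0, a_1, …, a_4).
Σ a^n = 1/(1 − a) = -1/16605;  first 5 digits = (1, 0, 8, 2, 7)

v_19(a) = 2 ≥ 1, so the series converges in ℤ_19 to 1/(1 − a) = 1/(1 − 16606) = -1/16605. Expand this rational in ℤ_19: compute digits iteratively via d_i = x_i mod 19, x_{i+1} = (x_i − d_i)/19. The first 5 digits are (1, 0, 8, 2, 7).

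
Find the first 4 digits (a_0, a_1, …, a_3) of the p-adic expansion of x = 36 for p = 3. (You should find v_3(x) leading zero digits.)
(a_0, …, a_3) = (0, 0, 1, 1)

v_3(36) = 2, so a_0 = ... = a_1 = 0. Factor out: x = 3^2 · u with u = 4 a unit in ℤ_3. Expand u iteratively via a_{v+i} = u_i mod 3, u_{i+1} = (u_i − a_{v+i})/3:
  u_0 = 4;  a_2 = 1;  u_1 = (u_0 − 1)/3 = 1
  u_1 = 1;  a_3 = 1;  u_2 = (u_1 − 1)/3 = 0
Digits: (0, 0, 1, 1).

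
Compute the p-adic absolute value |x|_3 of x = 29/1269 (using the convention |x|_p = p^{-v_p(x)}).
|29/1269|_3 = 27

Step 1 — compute v_3(x) by factoring powers of 3 out of the numerator and denominator: v_3(29/1269) = -3. Step 2 — apply |x|_p = p^{-v_p(x)} = 3^{3} = 27.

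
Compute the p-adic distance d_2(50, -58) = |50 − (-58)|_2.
d_2(50, -58) = 1/4

Step 1 — x − y = 50 − (-58) = 108. Step 2 — v_2(108) = 2 (factor: 108 = (2^2 · 27); the sign does not affect v_p). Step 3 — |x − y|_2 = 2^{-2} = 1/4.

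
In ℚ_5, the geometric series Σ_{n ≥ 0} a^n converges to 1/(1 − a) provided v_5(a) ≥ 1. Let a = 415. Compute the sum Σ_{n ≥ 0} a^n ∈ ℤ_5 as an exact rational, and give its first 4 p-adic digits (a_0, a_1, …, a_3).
Σ a^n = 1/(1 − a) = -1/414;  first 4 digits = (1, 3, 0, 3)

v_5(a) = 1 ≥ 1, so the series converges in ℤ_5 to 1/(1 − a) = 1/(1 − 415) = -1/414. Expand this rational in ℤ_5: compute digits iteratively via d_i = x_i mod 5, x_{i+1} = (x_i − d_i)/5. The first 4 digits are (1, 3, 0, 3).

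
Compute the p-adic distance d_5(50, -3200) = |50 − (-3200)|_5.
d_5(50, -3200) = 1/125

Step 1 — x − y = 50 − (-3200) = 3250. Step 2 — v_5(3250) = 3 (factor: 3250 = (5^3 · 26); the sign does not affect v_p). Step 3 — |x − y|_5 = 5^{-3} = 1/125.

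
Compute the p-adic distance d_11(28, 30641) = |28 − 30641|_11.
d_11(28, 30641) = 1/1331

Step 1 — x − y = 28 − 30641 = -30613. Step 2 — v_11(-30613) = 3 (factor: -30613 = −(11^3 · 23); the sign does not affect v_p). Step 3 — |x − y|_11 = 11^{-3} = 1/1331.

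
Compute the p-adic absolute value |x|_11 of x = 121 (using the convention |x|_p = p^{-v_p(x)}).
|121|_11 = 1/121

Step 1 — compute v_11(x) by factoring powers of 11 out of the numerator and denominator: v_11(121) = 2. Step 2 — apply |x|_p = p^{-v_p(x)} = 11^{-2} = 1/121.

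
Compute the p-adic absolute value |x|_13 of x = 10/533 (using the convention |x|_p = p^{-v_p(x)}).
|10/533|_13 = 13

Step 1 — compute v_13(x) by factoring powers of 13 out of the numerator and denominator: v_13(10/533) = -1. Step 2 — apply |x|_p = p^{-v_p(x)} = 13^{1} = 13.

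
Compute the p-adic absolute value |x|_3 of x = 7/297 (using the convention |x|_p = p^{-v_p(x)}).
|7/297|_3 = 27

Step 1 — compute v_3(x) by factoring powers of 3 out of the numerator and denominator: v_3(7/297) = -3. Step 2 — apply |x|_p = p^{-v_p(x)} = 3^{3} = 27.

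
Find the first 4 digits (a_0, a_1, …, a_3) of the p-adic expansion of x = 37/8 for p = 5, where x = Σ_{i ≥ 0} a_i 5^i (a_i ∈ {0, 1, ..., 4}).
(a_0, …, a_3) = (4, 2, 4, 1)

v_5(37/8) = 0 (numerator and denominator both coprime to 5), so x ∈ ℤ_5^×. Compute digits iteratively via a_i = x_i mod 5, x_{i+1} = (x_i − a_i)/5, with x_0 = x:
  x_0 = 37/8;  a_0 = 4;  x_1 = (x_0 − 4)/5 = 1/8
  x_1 = 1/8;  a_1 = 2;  x_2 = (x_1 − 2)/5 = -3/8
  x_2 = -3/8;  a_2 = 4;  x_3 = (x_2 − 4)/5 = -7/8
  x_3 = -7/8;  a_3 = 1;  x_4 = (x_3 − 1)/5 = -3/8
Digits: (4, 2, 4, 1).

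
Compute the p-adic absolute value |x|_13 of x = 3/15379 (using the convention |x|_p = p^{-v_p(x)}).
|3/15379|_13 = 2197

Step 1 — compute v_13(x) by factoring powers of 13 out of the numerator and denominator: v_13(3/15379) = -3. Step 2 — apply |x|_p = p^{-v_p(x)} = 13^{3} = 2197.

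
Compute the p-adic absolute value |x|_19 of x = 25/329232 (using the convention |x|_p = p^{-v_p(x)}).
|25/329232|_19 = 6859

Step 1 — compute v_19(x) by factoring powers of 19 out of the numerator and denominator: v_19(25/329232) = -3. Step 2 — apply |x|_p = p^{-v_p(x)} = 19^{3} = 6859.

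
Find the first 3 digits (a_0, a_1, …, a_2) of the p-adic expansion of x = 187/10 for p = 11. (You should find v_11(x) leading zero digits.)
(a_0, …, a_2) = (0, 5, 3)

v_11(187/10) = 1, so a_0 = ... = a_0 = 0. Factor out: x = 11^1 · u with u = 17/10 a unit in ℤ_11. Expand u iteratively via a_{v+i} = u_i mod 11, u_{i+1} = (u_i − a_{v+i})/11:
  u_0 = 17/10;  a_1 = 5;  u_1 = (u_0 − 5)/11 = -3/10
  u_1 = -3/10;  a_2 = 3;  u_2 = (u_1 − 3)/11 = -3/10
Digits: (0, 5, 3).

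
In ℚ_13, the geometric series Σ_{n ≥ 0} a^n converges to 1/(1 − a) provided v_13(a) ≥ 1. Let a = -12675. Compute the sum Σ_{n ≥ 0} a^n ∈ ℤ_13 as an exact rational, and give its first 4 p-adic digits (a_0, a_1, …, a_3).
Σ a^n = 1/(1 − a) = 1/12676;  first 4 digits = (1, 0, 3, 7)

v_13(a) = 2 ≥ 1, so the series converges in ℤ_13 to 1/(1 − a) = 1/(1 − (-12675)) = 1/12676. Expand this rational in ℤ_13: compute digits iteratively via d_i = x_i mod 13, x_{i+1} = (x_i − d_i)/13. The first 4 digits are (1, 0, 3, 7).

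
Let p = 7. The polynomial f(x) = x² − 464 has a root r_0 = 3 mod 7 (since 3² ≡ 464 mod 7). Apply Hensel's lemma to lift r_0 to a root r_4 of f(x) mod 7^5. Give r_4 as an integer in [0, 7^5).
r_4 = 6849 (mod 16807)

Hensel's recurrence: r_{i+1} = r_i − f(r_i)·(f′(r_i))^{-1} mod 7^{i+2}, with f′(x) = 2x. Iterate:
  r_0 = 3 (mod 7)
  r_1 = 38 (mod 49)
  r_2 = 332 (mod 343)
  r_3 = 2047 (mod 2401)
  r_4 = 6849 (mod 16807)
Final: r_4 = 6849, and one checks f(r_4) ≡ 0 mod 7^5.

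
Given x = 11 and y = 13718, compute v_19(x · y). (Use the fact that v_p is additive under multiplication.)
v_19(150898) = 3

v_p(x) = 0 (factor: 11 = 19^0 · 11); v_p(y) = 3 (factor: 13718 = 19^3 · 2). Additivity: v_p(xy) = v_p(x) + v_p(y) = 0 + 3 = 3. (Direct check: xy = 150898 = 19^3 · (22).)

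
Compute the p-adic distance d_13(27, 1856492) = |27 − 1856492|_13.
d_13(27, 1856492) = 1/371293

Step 1 — x − y = 27 − 1856492 = -1856465. Step 2 — v_13(-1856465) = 5 (factor: -1856465 = −(13^5 · 5); the sign does not affect v_p). Step 3 — |x − y|_13 = 13^{-5} = 1/371293.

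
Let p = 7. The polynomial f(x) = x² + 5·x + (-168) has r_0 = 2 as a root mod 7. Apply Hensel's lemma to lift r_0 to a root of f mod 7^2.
r_1 = 30 (mod 49)

Hensel: r_{i+1} = r_i − f(r_i)·(f′(r_i))^{-1} mod 7^{i+2}, f′(x) = 2x + 5. Iterate:
  r_0 = 2 (mod 7)
  r_1 = 30 (mod 49)
Final: r = 30 satisfies f(r) ≡ 0 mod 7^2.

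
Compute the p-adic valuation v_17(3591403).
v_17(3591403) = 4

v_17(n) is the largest exponent k such that 17^k divides n. Factor out: 3591403 = 17^4 · 43. (Sign doesn't affect v_p.) So v_17(3591403) = 4.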